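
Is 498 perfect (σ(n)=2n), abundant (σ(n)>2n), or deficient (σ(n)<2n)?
abundant

Proper divisors of 498: sum = 1 + 2 + 3 + 6 + 83 + 166 + 249 = 510
Since 510 > 498, 498 is abundant.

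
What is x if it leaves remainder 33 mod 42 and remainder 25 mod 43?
369

Using Chinese Remainder Theorem:
M = 42 × 43 = 1806
M1 = 43, M2 = 42
y1 = 43^(-1) mod 42 = 1
y2 = 42^(-1) mod 43 = 42
x = (33×43×1 + 25×42×42) mod 1806 = 369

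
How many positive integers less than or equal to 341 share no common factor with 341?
300

341 = 11 × 31
φ(n) = n × ∏(1 - 1/p) for each prime p dividing n
φ(341) = 341 × (1 - 1/11) × (1 - 1/31) = 300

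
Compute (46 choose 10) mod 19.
0

Using Lucas' theorem:
Write n=46 and k=10 in base 19:
n in base 19: [2, 8]
k in base 19: [0, 10]
C(46,10) mod 19 = ∏ C(n_i, k_i) mod 19
Digit binomials (mod 19): C(2,0) = 1; C(8,10) = 0 (k_i > n_i)
Product: 1 × 0 = 0 ≡ 0 (mod 19)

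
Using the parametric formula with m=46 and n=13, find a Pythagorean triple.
(1947, 1196, 2285)

Euclid's formula: a = m² - n², b = 2mn, c = m² + n²
m = 46, n = 13
a = 46² - 13² = 2116 - 169 = 1947
b = 2 × 46 × 13 = 1196
c = 46² + 13² = 2116 + 169 = 2285
Verification: 1947² + 1196² = 3790809 + 1430416 = 5221225 = 2285² ✓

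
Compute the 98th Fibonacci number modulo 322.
1

Matrix identity: Q^n = [[F_(n+1), F_n], [F_n, F_(n-1)]] with Q = [[1,1],[1,0]].
n = 98 = 1100010₂. Square-and-multiply, entries mod 322:
Q^1 = [[1,1],[1,0]]
Q^3 = (Q^1)²·Q = [[3,2],[2,1]]
Q^6 = (Q^3)² = [[13,8],[8,5]]
Q^12 = (Q^6)² = [[233,144],[144,89]]
Q^24 = (Q^12)² = [[321,0],[0,321]]
Q^49 = (Q^24)²·Q = [[1,1],[1,0]]
Q^98 = (Q^49)² = [[2,1],[1,1]]
F_98 mod 322 = Q^98[0][1] = 1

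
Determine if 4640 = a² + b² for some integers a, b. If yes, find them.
4² + 68² (a=4, b=68)

Factorization: 4640 = 2^5 × 5 × 29
By Fermat: n is sum of two squares iff every prime p ≡ 3 (mod 4) appears to even power.
All primes ≡ 3 (mod 4) appear to even power.
Search a = 0, 1, 2, … for 4640 - a² a perfect square: first hit at a = 4: 4640 - 16 = 4624 = 68².
4640 = 4² + 68² = 16 + 4624 ✓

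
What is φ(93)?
60

93 = 3 × 31
φ(n) = n × ∏(1 - 1/p) for each prime p dividing n
φ(93) = 93 × (1 - 1/3) × (1 - 1/31) = 60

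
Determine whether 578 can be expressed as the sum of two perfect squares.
7² + 23² (a=7, b=23)

Factorization: 578 = 2 × 17^2
By Fermat: n is sum of two squares iff every prime p ≡ 3 (mod 4) appears to even power.
All primes ≡ 3 (mod 4) appear to even power.
Search a = 0, 1, 2, … for 578 - a² a perfect square: first hit at a = 7: 578 - 49 = 529 = 23².
578 = 7² + 23² = 49 + 529 ✓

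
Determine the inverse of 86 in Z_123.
113

gcd(86, 123) = 1, so the inverse exists.
Extended Euclidean algorithm on (123, 86):
123 = 1 × 86 + 37  ⟹  37 = (1)·123 + (-1)·86
86 = 2 × 37 + 12  ⟹  12 = (-2)·123 + (3)·86
37 = 3 × 12 + 1  ⟹  1 = (7)·123 + (-10)·86
So (-10)·86 ≡ 1 (mod 123), i.e. 86^(-1) ≡ -10 ≡ 113 (mod 123).
Check: 86 × 113 = 9718 ≡ 1 (mod 123)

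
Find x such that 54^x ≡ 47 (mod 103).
17

Baby-step giant-step with step n = ⌈√103⌉ = 11.
Baby steps 54^j mod 103 (j:value) for j=0..10: 0:1, 1:54, 2:32, 3:80, 4:97, 5:88, 6:14, 7:35, 8:36, 9:90, 10:19.
Giant-step multiplier: 54^(-11) ≡ 54^(102-11) = 54^91 ≡ 77 (mod 103).
Giant steps γ_i = 47·77^i mod 103: γ_0=47, γ_1=14 (in table at j=6).
x = i·n + j = 1·11 + 6 = 17.
Check: 54^17 ≡ 47 (mod 103).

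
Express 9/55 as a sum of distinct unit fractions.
1/7 + 1/49 + 1/2695

Greedy algorithm:
9/55: ceiling(55/9) = 7, use 1/7
8/385: ceiling(385/8) = 49, use 1/49
1/2695: ceiling(2695/1) = 2695, use 1/2695
Result: 9/55 = 1/7 + 1/49 + 1/2695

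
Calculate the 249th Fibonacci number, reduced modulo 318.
184

Matrix identity: Q^n = [[F_(n+1), F_n], [F_n, F_(n-1)]] with Q = [[1,1],[1,0]].
n = 249 = 11111001₂. Square-and-multiply, entries mod 318:
Q^1 = [[1,1],[1,0]]
Q^3 = (Q^1)²·Q = [[3,2],[2,1]]
Q^7 = (Q^3)²·Q = [[21,13],[13,8]]
Q^15 = (Q^7)²·Q = [[33,292],[292,59]]
Q^31 = (Q^15)²·Q = [[9,175],[175,152]]
Q^62 = (Q^31)² = [[178,191],[191,305]]
Q^124 = (Q^62)² = [[113,33],[33,80]]
Q^249 = (Q^124)²·Q = [[193,184],[184,9]]
F_249 mod 318 = Q^249[0][1] = 184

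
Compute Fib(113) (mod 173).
88

Matrix identity: Q^n = [[F_(n+1), F_n], [F_n, F_(n-1)]] with Q = [[1,1],[1,0]].
n = 113 = 1110001₂. Square-and-multiply, entries mod 173:
Q^1 = [[1,1],[1,0]]
Q^3 = (Q^1)²·Q = [[3,2],[2,1]]
Q^7 = (Q^3)²·Q = [[21,13],[13,8]]
Q^14 = (Q^7)² = [[91,31],[31,60]]
Q^28 = (Q^14)² = [[73,10],[10,63]]
Q^56 = (Q^28)² = [[66,149],[149,90]]
Q^113 = (Q^56)²·Q = [[150,88],[88,62]]
F_113 mod 173 = Q^113[0][1] = 88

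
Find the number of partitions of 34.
12310

p(n) counts ways to write n as a sum of positive integers (order ignored).
Euler's pentagonal recurrence: p(k) = p(k-1) + p(k-2) - p(k-5) - p(k-7) + p(k-12) + p(k-15) - ... (offsets j(3j∓1)/2, signs ++--, p(0)=1, p(<0)=0).
DP table for k = 0..33: p(0)=1, p(1)=1, p(2)=2, p(3)=3, p(4)=5, p(5)=7, p(6)=11, p(7)=15, p(8)=22, p(9)=30, p(10)=42, p(11)=56, p(12)=77, p(13)=101, p(14)=135, p(15)=176, p(16)=231, p(17)=297, p(18)=385, p(19)=490, p(20)=627, p(21)=792, p(22)=1002, p(23)=1255, p(24)=1575, p(25)=1958, p(26)=2436, p(27)=3010, p(28)=3718, p(29)=4565, p(30)=5604, p(31)=6842, p(32)=8349, p(33)=10143.
Final step: p(34) = p(33) + p(32) - p(29) - p(27) + p(22) + p(19) - p(12) - p(8)
= 10143 + 8349 - 4565 - 3010 + 1002 + 490 - 77 - 22
= 12310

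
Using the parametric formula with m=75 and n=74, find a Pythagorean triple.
(149, 11100, 11101)

Euclid's formula: a = m² - n², b = 2mn, c = m² + n²
m = 75, n = 74
a = 75² - 74² = 5625 - 5476 = 149
b = 2 × 75 × 74 = 11100
c = 75² + 74² = 5625 + 5476 = 11101
Verification: 149² + 11100² = 22201 + 123210000 = 123232201 = 11101² ✓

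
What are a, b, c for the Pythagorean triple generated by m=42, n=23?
(1235, 1932, 2293)

Euclid's formula: a = m² - n², b = 2mn, c = m² + n²
m = 42, n = 23
a = 42² - 23² = 1764 - 529 = 1235
b = 2 × 42 × 23 = 1932
c = 42² + 23² = 1764 + 529 = 2293
Verification: 1235² + 1932² = 1525225 + 3732624 = 5257849 = 2293² ✓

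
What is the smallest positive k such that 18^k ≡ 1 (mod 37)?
36

37 is prime, so ord(18) divides φ(37) = 36.
Divisors of 36: 1, 2, 3, 4, 6, 9, 12, 18, 36.
Repeated squaring: 18^1 ≡ 18, 18^2 ≡ 28, 18^4 ≡ 7, 18^8 ≡ 12, 18^16 ≡ 33, 18^32 ≡ 16 (mod 37).
Test 18^d mod 37 for each divisor d in increasing order:
18^1 ≡ 18
18^2 ≡ 28
18^3 = 18^2·18^1 ≡ 23
18^4 ≡ 7
18^6 = 18^4·18^2 ≡ 11
18^9 = 18^8·18^1 ≡ 31
18^12 = 18^8·18^4 ≡ 10
18^18 = 18^16·18^2 ≡ 36
18^36 = 18^32·18^4 ≡ 1  ← first divisor giving 1
The order is 36.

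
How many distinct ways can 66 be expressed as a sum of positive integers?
2323520

p(n) counts ways to write n as a sum of positive integers (order ignored).
Euler's pentagonal recurrence: p(k) = p(k-1) + p(k-2) - p(k-5) - p(k-7) + p(k-12) + p(k-15) - ... (offsets j(3j∓1)/2, signs ++--, p(0)=1, p(<0)=0).
DP table for k = 0..65: p(0)=1, p(1)=1, p(2)=2, p(3)=3, p(4)=5, p(5)=7, p(6)=11, p(7)=15, p(8)=22, p(9)=30, p(10)=42, p(11)=56, p(12)=77, p(13)=101, p(14)=135, p(15)=176, p(16)=231, p(17)=297, p(18)=385, p(19)=490, p(20)=627, p(21)=792, p(22)=1002, p(23)=1255, p(24)=1575, p(25)=1958, p(26)=2436, p(27)=3010, p(28)=3718, p(29)=4565, p(30)=5604, p(31)=6842, p(32)=8349, p(33)=10143, p(34)=12310, p(35)=14883, p(36)=17977, p(37)=21637, p(38)=26015, p(39)=31185, p(40)=37338, p(41)=44583, p(42)=53174, p(43)=63261, p(44)=75175, p(45)=89134, p(46)=105558, p(47)=124754, p(48)=147273, p(49)=173525, p(50)=204226, p(51)=239943, p(52)=281589, p(53)=329931, p(54)=386155, p(55)=451276, p(56)=526823, p(57)=614154, p(58)=715220, p(59)=831820, p(60)=966467, p(61)=1121505, p(62)=1300156, p(63)=1505499, p(64)=1741630, p(65)=2012558.
Final step: p(66) = p(65) + p(64) - p(61) - p(59) + p(54) + p(51) - p(44) - p(40) + p(31) + p(26) - p(15) - p(9)
= 2012558 + 1741630 - 1121505 - 831820 + 386155 + 239943 - 75175 - 37338 + 6842 + 2436 - 176 - 30
= 2323520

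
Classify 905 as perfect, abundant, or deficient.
deficient

Proper divisors of 905: sum = 1 + 5 + 181 = 187
Since 187 < 905, 905 is deficient.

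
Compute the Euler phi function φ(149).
148

149 = 149
φ(n) = n × ∏(1 - 1/p) for each prime p dividing n
φ(149) = 149 × (1 - 1/149) = 148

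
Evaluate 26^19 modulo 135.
26

Repeated squaring. Binary of 19 = 10011.
26^1 ≡ 26 (mod 135); 26^2 ≡ 1 (mod 135); 26^4 ≡ 1 (mod 135); 26^8 ≡ 1 (mod 135); 26^16 ≡ 1 (mod 135)
26^19 = 26^1 × 26^2 × 26^16 ≡ 26 (mod 135)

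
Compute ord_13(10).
6

13 is prime, so ord(10) divides φ(13) = 12.
Divisors of 12: 1, 2, 3, 4, 6, 12.
Repeated squaring: 10^1 ≡ 10, 10^2 ≡ 9, 10^4 ≡ 3, 10^8 ≡ 9 (mod 13).
Test 10^d mod 13 for each divisor d in increasing order:
10^1 ≡ 10
10^2 ≡ 9
10^3 = 10^2·10^1 ≡ 12
10^4 ≡ 3
10^6 = 10^4·10^2 ≡ 1  ← first divisor giving 1
The order is 6.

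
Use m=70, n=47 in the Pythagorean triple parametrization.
(2691, 6580, 7109)

Euclid's formula: a = m² - n², b = 2mn, c = m² + n²
m = 70, n = 47
a = 70² - 47² = 4900 - 2209 = 2691
b = 2 × 70 × 47 = 6580
c = 70² + 47² = 4900 + 2209 = 7109
Verification: 2691² + 6580² = 7241481 + 43296400 = 50537881 = 7109² ✓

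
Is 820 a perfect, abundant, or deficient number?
abundant

Proper divisors of 820: sum = 1 + 2 + 4 + 5 + 10 + 20 + 41 + 82 + 164 + 205 + 410 = 944
Since 944 > 820, 820 is abundant.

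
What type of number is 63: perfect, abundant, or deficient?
deficient

Proper divisors of 63: sum = 1 + 3 + 7 + 9 + 21 = 41
Since 41 < 63, 63 is deficient.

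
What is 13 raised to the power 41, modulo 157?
145

Repeated squaring. Binary of 41 = 101001.
13^1 ≡ 13 (mod 157); 13^2 ≡ 12 (mod 157); 13^4 ≡ 144 (mod 157); 13^8 ≡ 12 (mod 157); 13^16 ≡ 144 (mod 157); 13^32 ≡ 12 (mod 157)
13^41 = 13^1 × 13^8 × 13^32 ≡ 145 (mod 157)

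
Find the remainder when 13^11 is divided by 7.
6

Repeated squaring. Binary of 11 = 1011.
13^1 ≡ 6 (mod 7); 13^2 ≡ 1 (mod 7); 13^4 ≡ 1 (mod 7); 13^8 ≡ 1 (mod 7)
13^11 = 13^1 × 13^2 × 13^8 ≡ 6 (mod 7)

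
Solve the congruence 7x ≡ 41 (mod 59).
x ≡ 48 (mod 59)

gcd(7, 59) = 1, which divides 41, so solutions exist.
Find 7^(-1) mod 59 by the extended Euclidean algorithm:
59 = 8 × 7 + 3  ⟹  3 = (1)·59 + (-8)·7
7 = 2 × 3 + 1  ⟹  1 = (-2)·59 + (17)·7
So (17)·7 ≡ 1 (mod 59), i.e. 7^(-1) ≡ 17 (mod 59).
x ≡ 17 × 41 = 697 ≡ 48 (mod 59).
Check: 7 × 48 = 336 ≡ 41 (mod 59).
Unique solution: x ≡ 48 (mod 59)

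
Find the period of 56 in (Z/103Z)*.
3

103 is prime, so ord(56) divides φ(103) = 102.
Divisors of 102: 1, 2, 3, 6, 17, 34, 51, 102.
Repeated squaring: 56^1 ≡ 56, 56^2 ≡ 46, 56^4 ≡ 56, 56^8 ≡ 46, 56^16 ≡ 56, 56^32 ≡ 46, 56^64 ≡ 56 (mod 103).
Test 56^d mod 103 for each divisor d in increasing order:
56^1 ≡ 56
56^2 ≡ 46
56^3 = 56^2·56^1 ≡ 1  ← first divisor giving 1
The order is 3.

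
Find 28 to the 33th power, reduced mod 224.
0

Repeated squaring. Binary of 33 = 100001.
28^1 ≡ 28 (mod 224); 28^2 ≡ 112 (mod 224); 28^4 ≡ 0 (mod 224); 28^8 ≡ 0 (mod 224); 28^16 ≡ 0 (mod 224); 28^32 ≡ 0 (mod 224)
28^33 = 28^1 × 28^32 ≡ 0 (mod 224)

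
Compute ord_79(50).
39

79 is prime, so ord(50) divides φ(79) = 78.
Divisors of 78: 1, 2, 3, 6, 13, 26, 39, 78.
Repeated squaring: 50^1 ≡ 50, 50^2 ≡ 51, 50^4 ≡ 73, 50^8 ≡ 36, 50^16 ≡ 32, 50^32 ≡ 76, 50^64 ≡ 9 (mod 79).
Test 50^d mod 79 for each divisor d in increasing order:
50^1 ≡ 50
50^2 ≡ 51
50^3 = 50^2·50^1 ≡ 22
50^6 = 50^4·50^2 ≡ 10
50^13 = 50^8·50^4·50^1 ≡ 23
50^26 = 50^16·50^8·50^2 ≡ 55
50^39 = 50^32·50^4·50^2·50^1 ≡ 1  ← first divisor giving 1
The order is 39.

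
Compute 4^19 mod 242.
146

Repeated squaring. Binary of 19 = 10011.
4^1 ≡ 4 (mod 242); 4^2 ≡ 16 (mod 242); 4^4 ≡ 14 (mod 242); 4^8 ≡ 196 (mod 242); 4^16 ≡ 180 (mod 242)
4^19 = 4^1 × 4^2 × 4^16 ≡ 146 (mod 242)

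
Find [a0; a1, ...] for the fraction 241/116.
[2; 12, 1, 8]

Euclidean algorithm steps:
241 = 2 × 116 + 9
116 = 12 × 9 + 8
9 = 1 × 8 + 1
8 = 8 × 1 + 0
Continued fraction: [2; 12, 1, 8]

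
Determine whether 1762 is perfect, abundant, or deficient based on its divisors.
deficient

Proper divisors of 1762: sum = 1 + 2 + 881 = 884
Since 884 < 1762, 1762 is deficient.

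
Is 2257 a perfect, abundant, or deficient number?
deficient

Proper divisors of 2257: sum = 1 + 37 + 61 = 99
Since 99 < 2257, 2257 is deficient.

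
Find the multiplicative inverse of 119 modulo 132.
71

gcd(119, 132) = 1, so the inverse exists.
Extended Euclidean algorithm on (132, 119):
132 = 1 × 119 + 13  ⟹  13 = (1)·132 + (-1)·119
119 = 9 × 13 + 2  ⟹  2 = (-9)·132 + (10)·119
13 = 6 × 2 + 1  ⟹  1 = (55)·132 + (-61)·119
So (-61)·119 ≡ 1 (mod 132), i.e. 119^(-1) ≡ -61 ≡ 71 (mod 132).
Check: 119 × 71 = 8449 ≡ 1 (mod 132)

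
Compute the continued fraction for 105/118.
[0; 1, 8, 13]

Euclidean algorithm steps:
105 = 0 × 118 + 105
118 = 1 × 105 + 13
105 = 8 × 13 + 1
13 = 13 × 1 + 0
Continued fraction: [0; 1, 8, 13]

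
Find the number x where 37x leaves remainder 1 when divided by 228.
37

gcd(37, 228) = 1, so the inverse exists.
Extended Euclidean algorithm on (228, 37):
228 = 6 × 37 + 6  ⟹  6 = (1)·228 + (-6)·37
37 = 6 × 6 + 1  ⟹  1 = (-6)·228 + (37)·37
So (37)·37 ≡ 1 (mod 228), i.e. 37^(-1) ≡ 37 (mod 228).
Check: 37 × 37 = 1369 ≡ 1 (mod 228)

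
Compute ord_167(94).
83

167 is prime, so ord(94) divides φ(167) = 166.
Divisors of 166: 1, 2, 83, 166.
Repeated squaring: 94^1 ≡ 94, 94^2 ≡ 152, 94^4 ≡ 58, 94^8 ≡ 24, 94^16 ≡ 75, 94^32 ≡ 114, 94^64 ≡ 137, 94^128 ≡ 65 (mod 167).
Test 94^d mod 167 for each divisor d in increasing order:
94^1 ≡ 94
94^2 ≡ 152
94^83 = 94^64·94^16·94^2·94^1 ≡ 1  ← first divisor giving 1
The order is 83.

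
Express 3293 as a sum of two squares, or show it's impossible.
22² + 53² (a=22, b=53)

Factorization: 3293 = 37 × 89
By Fermat: n is sum of two squares iff every prime p ≡ 3 (mod 4) appears to even power.
All primes ≡ 3 (mod 4) appear to even power.
Search a = 0, 1, 2, … for 3293 - a² a perfect square: first hit at a = 22: 3293 - 484 = 2809 = 53².
3293 = 22² + 53² = 484 + 2809 ✓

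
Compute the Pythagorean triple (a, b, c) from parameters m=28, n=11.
(663, 616, 905)

Euclid's formula: a = m² - n², b = 2mn, c = m² + n²
m = 28, n = 11
a = 28² - 11² = 784 - 121 = 663
b = 2 × 28 × 11 = 616
c = 28² + 11² = 784 + 121 = 905
Verification: 663² + 616² = 439569 + 379456 = 819025 = 905² ✓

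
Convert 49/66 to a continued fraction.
[0; 1, 2, 1, 7, 2]

Euclidean algorithm steps:
49 = 0 × 66 + 49
66 = 1 × 49 + 17
49 = 2 × 17 + 15
17 = 1 × 15 + 2
15 = 7 × 2 + 1
2 = 2 × 1 + 0
Continued fraction: [0; 1, 2, 1, 7, 2]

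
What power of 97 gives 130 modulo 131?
65

Baby-step giant-step with step n = ⌈√131⌉ = 12.
Baby steps 97^j mod 131 (j:value) for j=0..11: 0:1, 1:97, 2:108, 3:127, 4:5, 5:92, 6:16, 7:111, 8:25, 9:67, 10:80, 11:31.
Giant-step multiplier: 97^(-12) ≡ 97^(130-12) = 97^118 ≡ 109 (mod 131).
Giant steps γ_i = 130·109^i mod 131: γ_0=130, γ_1=22, γ_2=40, γ_3=37, γ_4=103, γ_5=92 (in table at j=5).
x = i·n + j = 5·12 + 5 = 65.
Check: 97^65 ≡ 130 (mod 131).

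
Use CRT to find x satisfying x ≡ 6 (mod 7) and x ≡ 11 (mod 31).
104

Using Chinese Remainder Theorem:
M = 7 × 31 = 217
M1 = 31, M2 = 7
y1 = 31^(-1) mod 7 = 5
y2 = 7^(-1) mod 31 = 9
x = (6×31×5 + 11×7×9) mod 217 = 104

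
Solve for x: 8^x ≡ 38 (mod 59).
13

Baby-step giant-step with step n = ⌈√59⌉ = 8.
Baby steps 8^j mod 59 (j:value) for j=0..7: 0:1, 1:8, 2:5, 3:40, 4:25, 5:23, 6:7, 7:56.
Giant-step multiplier: 8^(-8) ≡ 8^(58-8) = 8^50 ≡ 27 (mod 59).
Giant steps γ_i = 38·27^i mod 59: γ_0=38, γ_1=23 (in table at j=5).
x = i·n + j = 1·8 + 5 = 13.
Check: 8^13 ≡ 38 (mod 59).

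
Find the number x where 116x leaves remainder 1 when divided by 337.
276

gcd(116, 337) = 1, so the inverse exists.
Extended Euclidean algorithm on (337, 116):
337 = 2 × 116 + 105  ⟹  105 = (1)·337 + (-2)·116
116 = 1 × 105 + 11  ⟹  11 = (-1)·337 + (3)·116
105 = 9 × 11 + 6  ⟹  6 = (10)·337 + (-29)·116
11 = 1 × 6 + 5  ⟹  5 = (-11)·337 + (32)·116
6 = 1 × 5 + 1  ⟹  1 = (21)·337 + (-61)·116
So (-61)·116 ≡ 1 (mod 337), i.e. 116^(-1) ≡ -61 ≡ 276 (mod 337).
Check: 116 × 276 = 32016 ≡ 1 (mod 337)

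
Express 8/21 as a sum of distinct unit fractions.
1/3 + 1/21

Greedy algorithm:
8/21: ceiling(21/8) = 3, use 1/3
1/21: ceiling(21/1) = 21, use 1/21
Result: 8/21 = 1/3 + 1/21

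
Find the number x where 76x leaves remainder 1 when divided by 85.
66

gcd(76, 85) = 1, so the inverse exists.
Extended Euclidean algorithm on (85, 76):
85 = 1 × 76 + 9  ⟹  9 = (1)·85 + (-1)·76
76 = 8 × 9 + 4  ⟹  4 = (-8)·85 + (9)·76
9 = 2 × 4 + 1  ⟹  1 = (17)·85 + (-19)·76
So (-19)·76 ≡ 1 (mod 85), i.e. 76^(-1) ≡ -19 ≡ 66 (mod 85).
Check: 76 × 66 = 5016 ≡ 1 (mod 85)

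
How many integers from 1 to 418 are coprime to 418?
180

418 = 2 × 11 × 19
φ(n) = n × ∏(1 - 1/p) for each prime p dividing n
φ(418) = 418 × (1 - 1/2) × (1 - 1/11) × (1 - 1/19) = 180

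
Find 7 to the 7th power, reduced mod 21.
7

Repeated squaring. Binary of 7 = 111.
7^1 ≡ 7 (mod 21); 7^2 ≡ 7 (mod 21); 7^4 ≡ 7 (mod 21)
7^7 = 7^1 × 7^2 × 7^4 ≡ 7 (mod 21)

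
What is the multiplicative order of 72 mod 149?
148

149 is prime, so ord(72) divides φ(149) = 148.
Divisors of 148: 1, 2, 4, 37, 74, 148.
Repeated squaring: 72^1 ≡ 72, 72^2 ≡ 118, 72^4 ≡ 67, 72^8 ≡ 19, 72^16 ≡ 63, 72^32 ≡ 95, 72^64 ≡ 85, 72^128 ≡ 73 (mod 149).
Test 72^d mod 149 for each divisor d in increasing order:
72^1 ≡ 72
72^2 ≡ 118
72^4 ≡ 67
72^37 = 72^32·72^4·72^1 ≡ 105
72^74 = 72^64·72^8·72^2 ≡ 148
72^148 = 72^128·72^16·72^4 ≡ 1  ← first divisor giving 1
The order is 148.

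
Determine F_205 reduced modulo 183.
56

Matrix identity: Q^n = [[F_(n+1), F_n], [F_n, F_(n-1)]] with Q = [[1,1],[1,0]].
n = 205 = 11001101₂. Square-and-multiply, entries mod 183:
Q^1 = [[1,1],[1,0]]
Q^3 = (Q^1)²·Q = [[3,2],[2,1]]
Q^6 = (Q^3)² = [[13,8],[8,5]]
Q^12 = (Q^6)² = [[50,144],[144,89]]
Q^25 = (Q^12)²·Q = [[64,178],[178,69]]
Q^51 = (Q^25)²·Q = [[162,95],[95,67]]
Q^102 = (Q^51)² = [[133,161],[161,155]]
Q^205 = (Q^102)²·Q = [[125,56],[56,69]]
F_205 mod 183 = Q^205[0][1] = 56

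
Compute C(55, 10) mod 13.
0

Using Lucas' theorem:
Write n=55 and k=10 in base 13:
n in base 13: [4, 3]
k in base 13: [0, 10]
C(55,10) mod 13 = ∏ C(n_i, k_i) mod 13
Digit binomials (mod 13): C(4,0) = 1; C(3,10) = 0 (k_i > n_i)
Product: 1 × 0 = 0 ≡ 0 (mod 13)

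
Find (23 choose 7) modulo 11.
0

Using Lucas' theorem:
Write n=23 and k=7 in base 11:
n in base 11: [2, 1]
k in base 11: [0, 7]
C(23,7) mod 11 = ∏ C(n_i, k_i) mod 11
Digit binomials (mod 11): C(2,0) = 1; C(1,7) = 0 (k_i > n_i)
Product: 1 × 0 = 0 ≡ 0 (mod 11)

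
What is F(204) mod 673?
78

Matrix identity: Q^n = [[F_(n+1), F_n], [F_n, F_(n-1)]] with Q = [[1,1],[1,0]].
n = 204 = 11001100₂. Square-and-multiply, entries mod 673:
Q^1 = [[1,1],[1,0]]
Q^3 = (Q^1)²·Q = [[3,2],[2,1]]
Q^6 = (Q^3)² = [[13,8],[8,5]]
Q^12 = (Q^6)² = [[233,144],[144,89]]
Q^25 = (Q^12)²·Q = [[253,322],[322,604]]
Q^51 = (Q^25)²·Q = [[140,116],[116,24]]
Q^102 = (Q^51)² = [[79,180],[180,572]]
Q^204 = (Q^102)² = [[280,78],[78,202]]
F_204 mod 673 = Q^204[0][1] = 78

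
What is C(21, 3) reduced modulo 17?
4

Using Lucas' theorem:
Write n=21 and k=3 in base 17:
n in base 17: [1, 4]
k in base 17: [0, 3]
C(21,3) mod 17 = ∏ C(n_i, k_i) mod 17
Digit binomials (mod 17): C(1,0) = 1; C(4,3) = 4
Product: 1 × 4 = 4 ≡ 4 (mod 17)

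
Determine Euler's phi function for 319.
280

319 = 11 × 29
φ(n) = n × ∏(1 - 1/p) for each prime p dividing n
φ(319) = 319 × (1 - 1/11) × (1 - 1/29) = 280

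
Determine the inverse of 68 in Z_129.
74

gcd(68, 129) = 1, so the inverse exists.
Extended Euclidean algorithm on (129, 68):
129 = 1 × 68 + 61  ⟹  61 = (1)·129 + (-1)·68
68 = 1 × 61 + 7  ⟹  7 = (-1)·129 + (2)·68
61 = 8 × 7 + 5  ⟹  5 = (9)·129 + (-17)·68
7 = 1 × 5 + 2  ⟹  2 = (-10)·129 + (19)·68
5 = 2 × 2 + 1  ⟹  1 = (29)·129 + (-55)·68
So (-55)·68 ≡ 1 (mod 129), i.e. 68^(-1) ≡ -55 ≡ 74 (mod 129).
Check: 68 × 74 = 5032 ≡ 1 (mod 129)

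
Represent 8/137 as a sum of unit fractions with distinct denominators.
1/18 + 1/353 + 1/174100 + 1/75776850900

Greedy algorithm:
8/137: ceiling(137/8) = 18, use 1/18
7/2466: ceiling(2466/7) = 353, use 1/353
5/870498: ceiling(870498/5) = 174100, use 1/174100
1/75776850900: ceiling(75776850900/1) = 75776850900, use 1/75776850900
Result: 8/137 = 1/18 + 1/353 + 1/174100 + 1/75776850900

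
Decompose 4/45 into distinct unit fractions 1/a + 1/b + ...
1/12 + 1/180

Greedy algorithm:
4/45: ceiling(45/4) = 12, use 1/12
1/180: ceiling(180/1) = 180, use 1/180
Result: 4/45 = 1/12 + 1/180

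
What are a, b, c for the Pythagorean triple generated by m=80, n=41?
(4719, 6560, 8081)

Euclid's formula: a = m² - n², b = 2mn, c = m² + n²
m = 80, n = 41
a = 80² - 41² = 6400 - 1681 = 4719
b = 2 × 80 × 41 = 6560
c = 80² + 41² = 6400 + 1681 = 8081
Verification: 4719² + 6560² = 22268961 + 43033600 = 65302561 = 8081² ✓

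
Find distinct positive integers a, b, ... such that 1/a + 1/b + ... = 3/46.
1/16 + 1/368

Greedy algorithm:
3/46: ceiling(46/3) = 16, use 1/16
1/368: ceiling(368/1) = 368, use 1/368
Result: 3/46 = 1/16 + 1/368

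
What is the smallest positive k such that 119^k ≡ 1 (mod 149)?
74

149 is prime, so ord(119) divides φ(149) = 148.
Divisors of 148: 1, 2, 4, 37, 74, 148.
Repeated squaring: 119^1 ≡ 119, 119^2 ≡ 6, 119^4 ≡ 36, 119^8 ≡ 104, 119^16 ≡ 88, 119^32 ≡ 145, 119^64 ≡ 16, 119^128 ≡ 107 (mod 149).
Test 119^d mod 149 for each divisor d in increasing order:
119^1 ≡ 119
119^2 ≡ 6
119^4 ≡ 36
119^37 = 119^32·119^4·119^1 ≡ 148
119^74 = 119^64·119^8·119^2 ≡ 1  ← first divisor giving 1
The order is 74.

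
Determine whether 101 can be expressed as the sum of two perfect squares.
1² + 10² (a=1, b=10)

Factorization: 101 = 101
By Fermat: n is sum of two squares iff every prime p ≡ 3 (mod 4) appears to even power.
All primes ≡ 3 (mod 4) appear to even power.
Search a = 0, 1, 2, … for 101 - a² a perfect square: first hit at a = 1: 101 - 1 = 100 = 10².
101 = 1² + 10² = 1 + 100 ✓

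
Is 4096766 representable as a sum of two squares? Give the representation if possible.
Not possible

Factorization: 4096766 = 2 × 127^3
By Fermat: n is sum of two squares iff every prime p ≡ 3 (mod 4) appears to even power.
Prime(s) ≡ 3 (mod 4) with odd exponent: [(127, 3)]
Therefore 4096766 cannot be expressed as a² + b².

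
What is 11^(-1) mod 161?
44

gcd(11, 161) = 1, so the inverse exists.
Extended Euclidean algorithm on (161, 11):
161 = 14 × 11 + 7  ⟹  7 = (1)·161 + (-14)·11
11 = 1 × 7 + 4  ⟹  4 = (-1)·161 + (15)·11
7 = 1 × 4 + 3  ⟹  3 = (2)·161 + (-29)·11
4 = 1 × 3 + 1  ⟹  1 = (-3)·161 + (44)·11
So (44)·11 ≡ 1 (mod 161), i.e. 11^(-1) ≡ 44 (mod 161).
Check: 11 × 44 = 484 ≡ 1 (mod 161)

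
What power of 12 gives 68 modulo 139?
25

Baby-step giant-step with step n = ⌈√139⌉ = 12.
Baby steps 12^j mod 139 (j:value) for j=0..11: 0:1, 1:12, 2:5, 3:60, 4:25, 5:22, 6:125, 7:110, 8:69, 9:133, 10:67, 11:109.
Giant-step multiplier: 12^(-12) ≡ 12^(138-12) = 12^126 ≡ 100 (mod 139).
Giant steps γ_i = 68·100^i mod 139: γ_0=68, γ_1=128, γ_2=12 (in table at j=1).
x = i·n + j = 2·12 + 1 = 25.
Check: 12^25 ≡ 68 (mod 139).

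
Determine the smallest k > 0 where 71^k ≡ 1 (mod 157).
39

157 is prime, so ord(71) divides φ(157) = 156.
Divisors of 156: 1, 2, 3, 4, 6, 12, 13, 26, 39, 52, 78, 156.
Repeated squaring: 71^1 ≡ 71, 71^2 ≡ 17, 71^4 ≡ 132, 71^8 ≡ 154, 71^16 ≡ 9, 71^32 ≡ 81, 71^64 ≡ 124, 71^128 ≡ 147 (mod 157).
Test 71^d mod 157 for each divisor d in increasing order:
71^1 ≡ 71
71^2 ≡ 17
71^3 = 71^2·71^1 ≡ 108
71^4 ≡ 132
71^6 = 71^4·71^2 ≡ 46
71^12 = 71^8·71^4 ≡ 75
71^13 = 71^8·71^4·71^1 ≡ 144
71^26 = 71^16·71^8·71^2 ≡ 12
71^39 = 71^32·71^4·71^2·71^1 ≡ 1  ← first divisor giving 1
The order is 39.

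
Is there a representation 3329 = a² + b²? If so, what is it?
25² + 52² (a=25, b=52)

Factorization: 3329 = 3329
By Fermat: n is sum of two squares iff every prime p ≡ 3 (mod 4) appears to even power.
All primes ≡ 3 (mod 4) appear to even power.
Search a = 0, 1, 2, … for 3329 - a² a perfect square: first hit at a = 25: 3329 - 625 = 2704 = 52².
3329 = 25² + 52² = 625 + 2704 ✓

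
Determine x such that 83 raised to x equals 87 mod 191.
79

Baby-step giant-step with step n = ⌈√191⌉ = 14.
Baby steps 83^j mod 191 (j:value) for j=0..13: 0:1, 1:83, 2:13, 3:124, 4:169, 5:84, 6:96, 7:137, 8:102, 9:62, 10:180, 11:42, 12:48, 13:164.
Giant-step multiplier: 83^(-14) ≡ 83^(190-14) = 83^176 ≡ 15 (mod 191).
Giant steps γ_i = 87·15^i mod 191: γ_0=87, γ_1=159, γ_2=93, γ_3=58, γ_4=106, γ_5=62 (in table at j=9).
x = i·n + j = 5·14 + 9 = 79.
Check: 83^79 ≡ 87 (mod 191).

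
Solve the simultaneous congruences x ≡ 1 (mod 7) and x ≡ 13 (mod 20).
113

Using Chinese Remainder Theorem:
M = 7 × 20 = 140
M1 = 20, M2 = 7
y1 = 20^(-1) mod 7 = 6
y2 = 7^(-1) mod 20 = 3
x = (1×20×6 + 13×7×3) mod 140 = 113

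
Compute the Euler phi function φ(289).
272

289 = 17^2
φ(n) = n × ∏(1 - 1/p) for each prime p dividing n
φ(289) = 289 × (1 - 1/17) = 272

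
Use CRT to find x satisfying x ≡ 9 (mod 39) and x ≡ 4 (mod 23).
165

Using Chinese Remainder Theorem:
M = 39 × 23 = 897
M1 = 23, M2 = 39
y1 = 23^(-1) mod 39 = 17
y2 = 39^(-1) mod 23 = 13
x = (9×23×17 + 4×39×13) mod 897 = 165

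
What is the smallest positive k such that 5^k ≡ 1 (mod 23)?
22

23 is prime, so ord(5) divides φ(23) = 22.
Divisors of 22: 1, 2, 11, 22.
Repeated squaring: 5^1 ≡ 5, 5^2 ≡ 2, 5^4 ≡ 4, 5^8 ≡ 16, 5^16 ≡ 3 (mod 23).
Test 5^d mod 23 for each divisor d in increasing order:
5^1 ≡ 5
5^2 ≡ 2
5^11 = 5^8·5^2·5^1 ≡ 22
5^22 = 5^16·5^4·5^2 ≡ 1  ← first divisor giving 1
The order is 22.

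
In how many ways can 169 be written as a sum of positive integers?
250438925115

p(n) counts ways to write n as a sum of positive integers (order ignored).
Euler's pentagonal recurrence: p(k) = p(k-1) + p(k-2) - p(k-5) - p(k-7) + p(k-12) + p(k-15) - ... (offsets j(3j∓1)/2, signs ++--, p(0)=1, p(<0)=0).
DP table for k = 0..168: p(0)=1, p(1)=1, p(2)=2, p(3)=3, p(4)=5, p(5)=7, p(6)=11, p(7)=15, p(8)=22, p(9)=30, p(10)=42, p(11)=56, p(12)=77, p(13)=101, p(14)=135, p(15)=176, p(16)=231, p(17)=297, p(18)=385, p(19)=490, p(20)=627, p(21)=792, p(22)=1002, p(23)=1255, p(24)=1575, p(25)=1958, p(26)=2436, p(27)=3010, p(28)=3718, p(29)=4565, p(30)=5604, p(31)=6842, p(32)=8349, p(33)=10143, p(34)=12310, p(35)=14883, p(36)=17977, p(37)=21637, p(38)=26015, p(39)=31185, p(40)=37338, p(41)=44583, p(42)=53174, p(43)=63261, p(44)=75175, p(45)=89134, p(46)=105558, p(47)=124754, p(48)=147273, p(49)=173525, p(50)=204226, p(51)=239943, p(52)=281589, p(53)=329931, p(54)=386155, p(55)=451276, p(56)=526823, p(57)=614154, p(58)=715220, p(59)=831820, p(60)=966467, p(61)=1121505, p(62)=1300156, p(63)=1505499, p(64)=1741630, p(65)=2012558, p(66)=2323520, p(67)=2679689, p(68)=3087735, p(69)=3554345, p(70)=4087968, p(71)=4697205, p(72)=5392783, p(73)=6185689, p(74)=7089500, p(75)=8118264, p(76)=9289091, p(77)=10619863, p(78)=12132164, p(79)=13848650, p(80)=15796476, p(81)=18004327, p(82)=20506255, p(83)=23338469, p(84)=26543660, p(85)=30167357, p(86)=34262962, p(87)=38887673, p(88)=44108109, p(89)=49995925, p(90)=56634173, p(91)=64112359, p(92)=72533807, p(93)=82010177, p(94)=92669720, p(95)=104651419, p(96)=118114304, p(97)=133230930, p(98)=150198136, p(99)=169229875, p(100)=190569292, p(101)=214481126, p(102)=241265379, p(103)=271248950, p(104)=304801365, p(105)=342325709, p(106)=384276336, p(107)=431149389, p(108)=483502844, p(109)=541946240, p(110)=607163746, p(111)=679903203, p(112)=761002156, p(113)=851376628, p(114)=952050665, p(115)=1064144451, p(116)=1188908248, p(117)=1327710076, p(118)=1482074143, p(119)=1653668665, p(120)=1844349560, p(121)=2056148051, p(122)=2291320912, p(123)=2552338241, p(124)=2841940500, p(125)=3163127352, p(126)=3519222692, p(127)=3913864295, p(128)=4351078600, p(129)=4835271870, p(130)=5371315400, p(131)=5964539504, p(132)=6620830889, p(133)=7346629512, p(134)=8149040695, p(135)=9035836076, p(136)=10015581680, p(137)=11097645016, p(138)=12292341831, p(139)=13610949895, p(140)=15065878135, p(141)=16670689208, p(142)=18440293320, p(143)=20390982757, p(144)=22540654445, p(145)=24908858009, p(146)=27517052599, p(147)=30388671978, p(148)=33549419497, p(149)=37027355200, p(150)=40853235313, p(151)=45060624582, p(152)=49686288421, p(153)=54770336324, p(154)=60356673280, p(155)=66493182097, p(156)=73232243759, p(157)=80630964769, p(158)=88751778802, p(159)=97662728555, p(160)=107438159466, p(161)=118159068427, p(162)=129913904637, p(163)=142798995930, p(164)=156919475295, p(165)=172389800255, p(166)=189334822579, p(167)=207890420102, p(168)=228204732751.
Final step: p(169) = p(168) + p(167) - p(164) - p(162) + p(157) + p(154) - p(147) - p(143) + p(134) + p(129) - p(118) - p(112) + p(99) + p(92) - p(77) - p(69) + p(52) + p(43) - p(24) - p(14)
= 228204732751 + 207890420102 - 156919475295 - 129913904637 + 80630964769 + 60356673280 - 30388671978 - 20390982757 + 8149040695 + 4835271870 - 1482074143 - 761002156 + 169229875 + 72533807 - 10619863 - 3554345 + 281589 + 63261 - 1575 - 135
= 250438925115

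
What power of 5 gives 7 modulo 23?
19

Baby-step giant-step with step n = ⌈√23⌉ = 5.
Baby steps 5^j mod 23 (j:value) for j=0..4: 0:1, 1:5, 2:2, 3:10, 4:4.
Giant-step multiplier: 5^(-5) ≡ 5^(22-5) = 5^17 ≡ 15 (mod 23).
Giant steps γ_i = 7·15^i mod 23: γ_0=7, γ_1=13, γ_2=11, γ_3=4 (in table at j=4).
x = i·n + j = 3·5 + 4 = 19.
Check: 5^19 ≡ 7 (mod 23).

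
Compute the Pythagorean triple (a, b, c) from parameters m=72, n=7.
(5135, 1008, 5233)

Euclid's formula: a = m² - n², b = 2mn, c = m² + n²
m = 72, n = 7
a = 72² - 7² = 5184 - 49 = 5135
b = 2 × 72 × 7 = 1008
c = 72² + 7² = 5184 + 49 = 5233
Verification: 5135² + 1008² = 26368225 + 1016064 = 27384289 = 5233² ✓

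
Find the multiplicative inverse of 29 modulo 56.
29

gcd(29, 56) = 1, so the inverse exists.
Extended Euclidean algorithm on (56, 29):
56 = 1 × 29 + 27  ⟹  27 = (1)·56 + (-1)·29
29 = 1 × 27 + 2  ⟹  2 = (-1)·56 + (2)·29
27 = 13 × 2 + 1  ⟹  1 = (14)·56 + (-27)·29
So (-27)·29 ≡ 1 (mod 56), i.e. 29^(-1) ≡ -27 ≡ 29 (mod 56).
Check: 29 × 29 = 841 ≡ 1 (mod 56)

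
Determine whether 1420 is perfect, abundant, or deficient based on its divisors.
abundant

Proper divisors of 1420: sum = 1 + 2 + 4 + 5 + 10 + 20 + 71 + 142 + 284 + 355 + 710 = 1604
Since 1604 > 1420, 1420 is abundant.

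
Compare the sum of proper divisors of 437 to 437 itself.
deficient

Proper divisors of 437: sum = 1 + 19 + 23 = 43
Since 43 < 437, 437 is deficient.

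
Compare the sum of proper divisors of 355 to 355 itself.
deficient

Proper divisors of 355: sum = 1 + 5 + 71 = 77
Since 77 < 355, 355 is deficient.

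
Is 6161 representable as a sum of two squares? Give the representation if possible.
44² + 65² (a=44, b=65)

Factorization: 6161 = 61 × 101
By Fermat: n is sum of two squares iff every prime p ≡ 3 (mod 4) appears to even power.
All primes ≡ 3 (mod 4) appear to even power.
Search a = 0, 1, 2, … for 6161 - a² a perfect square: first hit at a = 44: 6161 - 1936 = 4225 = 65².
6161 = 44² + 65² = 1936 + 4225 ✓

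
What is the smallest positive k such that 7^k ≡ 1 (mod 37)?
9

37 is prime, so ord(7) divides φ(37) = 36.
Divisors of 36: 1, 2, 3, 4, 6, 9, 12, 18, 36.
Repeated squaring: 7^1 ≡ 7, 7^2 ≡ 12, 7^4 ≡ 33, 7^8 ≡ 16, 7^16 ≡ 34, 7^32 ≡ 9 (mod 37).
Test 7^d mod 37 for each divisor d in increasing order:
7^1 ≡ 7
7^2 ≡ 12
7^3 = 7^2·7^1 ≡ 10
7^4 ≡ 33
7^6 = 7^4·7^2 ≡ 26
7^9 = 7^8·7^1 ≡ 1  ← first divisor giving 1
The order is 9.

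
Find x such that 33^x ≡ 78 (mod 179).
161

Baby-step giant-step with step n = ⌈√179⌉ = 14.
Baby steps 33^j mod 179 (j:value) for j=0..13: 0:1, 1:33, 2:15, 3:137, 4:46, 5:86, 6:153, 7:37, 8:147, 9:18, 10:57, 11:91, 12:139, 13:112.
Giant-step multiplier: 33^(-14) ≡ 33^(178-14) = 33^164 ≡ 125 (mod 179).
Giant steps γ_i = 78·125^i mod 179: γ_0=78, γ_1=84, γ_2=118, γ_3=72, γ_4=50, γ_5=164, γ_6=94, γ_7=115, γ_8=55, γ_9=73, γ_10=175, γ_11=37 (in table at j=7).
x = i·n + j = 11·14 + 7 = 161.
Check: 33^161 ≡ 78 (mod 179).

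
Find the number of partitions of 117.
1327710076

p(n) counts ways to write n as a sum of positive integers (order ignored).
Euler's pentagonal recurrence: p(k) = p(k-1) + p(k-2) - p(k-5) - p(k-7) + p(k-12) + p(k-15) - ... (offsets j(3j∓1)/2, signs ++--, p(0)=1, p(<0)=0).
DP table for k = 0..116: p(0)=1, p(1)=1, p(2)=2, p(3)=3, p(4)=5, p(5)=7, p(6)=11, p(7)=15, p(8)=22, p(9)=30, p(10)=42, p(11)=56, p(12)=77, p(13)=101, p(14)=135, p(15)=176, p(16)=231, p(17)=297, p(18)=385, p(19)=490, p(20)=627, p(21)=792, p(22)=1002, p(23)=1255, p(24)=1575, p(25)=1958, p(26)=2436, p(27)=3010, p(28)=3718, p(29)=4565, p(30)=5604, p(31)=6842, p(32)=8349, p(33)=10143, p(34)=12310, p(35)=14883, p(36)=17977, p(37)=21637, p(38)=26015, p(39)=31185, p(40)=37338, p(41)=44583, p(42)=53174, p(43)=63261, p(44)=75175, p(45)=89134, p(46)=105558, p(47)=124754, p(48)=147273, p(49)=173525, p(50)=204226, p(51)=239943, p(52)=281589, p(53)=329931, p(54)=386155, p(55)=451276, p(56)=526823, p(57)=614154, p(58)=715220, p(59)=831820, p(60)=966467, p(61)=1121505, p(62)=1300156, p(63)=1505499, p(64)=1741630, p(65)=2012558, p(66)=2323520, p(67)=2679689, p(68)=3087735, p(69)=3554345, p(70)=4087968, p(71)=4697205, p(72)=5392783, p(73)=6185689, p(74)=7089500, p(75)=8118264, p(76)=9289091, p(77)=10619863, p(78)=12132164, p(79)=13848650, p(80)=15796476, p(81)=18004327, p(82)=20506255, p(83)=23338469, p(84)=26543660, p(85)=30167357, p(86)=34262962, p(87)=38887673, p(88)=44108109, p(89)=49995925, p(90)=56634173, p(91)=64112359, p(92)=72533807, p(93)=82010177, p(94)=92669720, p(95)=104651419, p(96)=118114304, p(97)=133230930, p(98)=150198136, p(99)=169229875, p(100)=190569292, p(101)=214481126, p(102)=241265379, p(103)=271248950, p(104)=304801365, p(105)=342325709, p(106)=384276336, p(107)=431149389, p(108)=483502844, p(109)=541946240, p(110)=607163746, p(111)=679903203, p(112)=761002156, p(113)=851376628, p(114)=952050665, p(115)=1064144451, p(116)=1188908248.
Final step: p(117) = p(116) + p(115) - p(112) - p(110) + p(105) + p(102) - p(95) - p(91) + p(82) + p(77) - p(66) - p(60) + p(47) + p(40) - p(25) - p(17) + p(0)
= 1188908248 + 1064144451 - 761002156 - 607163746 + 342325709 + 241265379 - 104651419 - 64112359 + 20506255 + 10619863 - 2323520 - 966467 + 124754 + 37338 - 1958 - 297 + 1
= 1327710076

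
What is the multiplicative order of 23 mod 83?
41

83 is prime, so ord(23) divides φ(83) = 82.
Divisors of 82: 1, 2, 41, 82.
Repeated squaring: 23^1 ≡ 23, 23^2 ≡ 31, 23^4 ≡ 48, 23^8 ≡ 63, 23^16 ≡ 68, 23^32 ≡ 59, 23^64 ≡ 78 (mod 83).
Test 23^d mod 83 for each divisor d in increasing order:
23^1 ≡ 23
23^2 ≡ 31
23^41 = 23^32·23^8·23^1 ≡ 1  ← first divisor giving 1
The order is 41.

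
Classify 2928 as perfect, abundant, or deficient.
abundant

Proper divisors of 2928: sum = 1 + 2 + 3 + 4 + 6 + 8 + 12 + 16 + ... + 488 + 732 + 976 + 1464 (19 divisors) = 4760
Since 4760 > 2928, 2928 is abundant.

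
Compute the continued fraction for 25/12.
[2; 12]

Euclidean algorithm steps:
25 = 2 × 12 + 1
12 = 12 × 1 + 0
Continued fraction: [2; 12]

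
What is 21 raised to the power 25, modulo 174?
3

Repeated squaring. Binary of 25 = 11001.
21^1 ≡ 21 (mod 174); 21^2 ≡ 93 (mod 174); 21^4 ≡ 123 (mod 174); 21^8 ≡ 165 (mod 174); 21^16 ≡ 81 (mod 174)
21^25 = 21^1 × 21^8 × 21^16 ≡ 3 (mod 174)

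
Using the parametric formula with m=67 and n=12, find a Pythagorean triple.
(4345, 1608, 4633)

Euclid's formula: a = m² - n², b = 2mn, c = m² + n²
m = 67, n = 12
a = 67² - 12² = 4489 - 144 = 4345
b = 2 × 67 × 12 = 1608
c = 67² + 12² = 4489 + 144 = 4633
Verification: 4345² + 1608² = 18879025 + 2585664 = 21464689 = 4633² ✓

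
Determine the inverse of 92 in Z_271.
109

gcd(92, 271) = 1, so the inverse exists.
Extended Euclidean algorithm on (271, 92):
271 = 2 × 92 + 87  ⟹  87 = (1)·271 + (-2)·92
92 = 1 × 87 + 5  ⟹  5 = (-1)·271 + (3)·92
87 = 17 × 5 + 2  ⟹  2 = (18)·271 + (-53)·92
5 = 2 × 2 + 1  ⟹  1 = (-37)·271 + (109)·92
So (109)·92 ≡ 1 (mod 271), i.e. 92^(-1) ≡ 109 (mod 271).
Check: 92 × 109 = 10028 ≡ 1 (mod 271)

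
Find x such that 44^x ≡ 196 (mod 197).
98

Baby-step giant-step with step n = ⌈√197⌉ = 15.
Baby steps 44^j mod 197 (j:value) for j=0..14: 0:1, 1:44, 2:163, 3:80, 4:171, 5:38, 6:96, 7:87, 8:85, 9:194, 10:65, 11:102, 12:154, 13:78, 14:83.
Giant-step multiplier: 44^(-15) ≡ 44^(196-15) = 44^181 ≡ 184 (mod 197).
Giant steps γ_i = 196·184^i mod 197: γ_0=196, γ_1=13, γ_2=28, γ_3=30, γ_4=4, γ_5=145, γ_6=85 (in table at j=8).
x = i·n + j = 6·15 + 8 = 98.
Check: 44^98 ≡ 196 (mod 197).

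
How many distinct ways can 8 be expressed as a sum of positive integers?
22

p(n) counts ways to write n as a sum of positive integers (order ignored).
Examples: 8; 7 + 1; 6 + 2; 6 + 1 + 1; 5 + 3; ... (22 total)
p(8) = 22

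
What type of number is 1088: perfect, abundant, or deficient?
abundant

Proper divisors of 1088: sum = 1 + 2 + 4 + 8 + 16 + 17 + 32 + 34 + 64 + 68 + 136 + 272 + 544 = 1198
Since 1198 > 1088, 1088 is abundant.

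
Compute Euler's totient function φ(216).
72

216 = 2^3 × 3^3
φ(n) = n × ∏(1 - 1/p) for each prime p dividing n
φ(216) = 216 × (1 - 1/2) × (1 - 1/3) = 72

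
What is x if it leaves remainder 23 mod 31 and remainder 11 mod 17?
147

Using Chinese Remainder Theorem:
M = 31 × 17 = 527
M1 = 17, M2 = 31
y1 = 17^(-1) mod 31 = 11
y2 = 31^(-1) mod 17 = 11
x = (23×17×11 + 11×31×11) mod 527 = 147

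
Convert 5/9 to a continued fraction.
[0; 1, 1, 4]

Euclidean algorithm steps:
5 = 0 × 9 + 5
9 = 1 × 5 + 4
5 = 1 × 4 + 1
4 = 4 × 1 + 0
Continued fraction: [0; 1, 1, 4]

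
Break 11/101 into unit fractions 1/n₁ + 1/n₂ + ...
1/10 + 1/113 + 1/16305 + 1/372177930

Greedy algorithm:
11/101: ceiling(101/11) = 10, use 1/10
9/1010: ceiling(1010/9) = 113, use 1/113
7/114130: ceiling(114130/7) = 16305, use 1/16305
1/372177930: ceiling(372177930/1) = 372177930, use 1/372177930
Result: 11/101 = 1/10 + 1/113 + 1/16305 + 1/372177930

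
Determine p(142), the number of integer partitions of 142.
18440293320

p(n) counts ways to write n as a sum of positive integers (order ignored).
Euler's pentagonal recurrence: p(k) = p(k-1) + p(k-2) - p(k-5) - p(k-7) + p(k-12) + p(k-15) - ... (offsets j(3j∓1)/2, signs ++--, p(0)=1, p(<0)=0).
DP table for k = 0..141: p(0)=1, p(1)=1, p(2)=2, p(3)=3, p(4)=5, p(5)=7, p(6)=11, p(7)=15, p(8)=22, p(9)=30, p(10)=42, p(11)=56, p(12)=77, p(13)=101, p(14)=135, p(15)=176, p(16)=231, p(17)=297, p(18)=385, p(19)=490, p(20)=627, p(21)=792, p(22)=1002, p(23)=1255, p(24)=1575, p(25)=1958, p(26)=2436, p(27)=3010, p(28)=3718, p(29)=4565, p(30)=5604, p(31)=6842, p(32)=8349, p(33)=10143, p(34)=12310, p(35)=14883, p(36)=17977, p(37)=21637, p(38)=26015, p(39)=31185, p(40)=37338, p(41)=44583, p(42)=53174, p(43)=63261, p(44)=75175, p(45)=89134, p(46)=105558, p(47)=124754, p(48)=147273, p(49)=173525, p(50)=204226, p(51)=239943, p(52)=281589, p(53)=329931, p(54)=386155, p(55)=451276, p(56)=526823, p(57)=614154, p(58)=715220, p(59)=831820, p(60)=966467, p(61)=1121505, p(62)=1300156, p(63)=1505499, p(64)=1741630, p(65)=2012558, p(66)=2323520, p(67)=2679689, p(68)=3087735, p(69)=3554345, p(70)=4087968, p(71)=4697205, p(72)=5392783, p(73)=6185689, p(74)=7089500, p(75)=8118264, p(76)=9289091, p(77)=10619863, p(78)=12132164, p(79)=13848650, p(80)=15796476, p(81)=18004327, p(82)=20506255, p(83)=23338469, p(84)=26543660, p(85)=30167357, p(86)=34262962, p(87)=38887673, p(88)=44108109, p(89)=49995925, p(90)=56634173, p(91)=64112359, p(92)=72533807, p(93)=82010177, p(94)=92669720, p(95)=104651419, p(96)=118114304, p(97)=133230930, p(98)=150198136, p(99)=169229875, p(100)=190569292, p(101)=214481126, p(102)=241265379, p(103)=271248950, p(104)=304801365, p(105)=342325709, p(106)=384276336, p(107)=431149389, p(108)=483502844, p(109)=541946240, p(110)=607163746, p(111)=679903203, p(112)=761002156, p(113)=851376628, p(114)=952050665, p(115)=1064144451, p(116)=1188908248, p(117)=1327710076, p(118)=1482074143, p(119)=1653668665, p(120)=1844349560, p(121)=2056148051, p(122)=2291320912, p(123)=2552338241, p(124)=2841940500, p(125)=3163127352, p(126)=3519222692, p(127)=3913864295, p(128)=4351078600, p(129)=4835271870, p(130)=5371315400, p(131)=5964539504, p(132)=6620830889, p(133)=7346629512, p(134)=8149040695, p(135)=9035836076, p(136)=10015581680, p(137)=11097645016, p(138)=12292341831, p(139)=13610949895, p(140)=15065878135, p(141)=16670689208.
Final step: p(142) = p(141) + p(140) - p(137) - p(135) + p(130) + p(127) - p(120) - p(116) + p(107) + p(102) - p(91) - p(85) + p(72) + p(65) - p(50) - p(42) + p(25) + p(16)
= 16670689208 + 15065878135 - 11097645016 - 9035836076 + 5371315400 + 3913864295 - 1844349560 - 1188908248 + 431149389 + 241265379 - 64112359 - 30167357 + 5392783 + 2012558 - 204226 - 53174 + 1958 + 231
= 18440293320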